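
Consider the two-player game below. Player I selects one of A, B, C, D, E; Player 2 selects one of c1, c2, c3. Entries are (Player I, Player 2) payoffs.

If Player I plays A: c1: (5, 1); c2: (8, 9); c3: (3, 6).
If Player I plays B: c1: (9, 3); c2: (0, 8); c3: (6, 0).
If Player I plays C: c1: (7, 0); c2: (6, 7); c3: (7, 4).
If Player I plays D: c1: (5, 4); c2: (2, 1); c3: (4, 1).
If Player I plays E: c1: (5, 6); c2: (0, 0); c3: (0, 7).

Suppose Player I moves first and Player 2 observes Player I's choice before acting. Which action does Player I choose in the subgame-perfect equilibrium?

Backward induction with Player I moving first.
- A → Player 2 plays c2 (best of 1, 9, 6); Player I gets 8.
- B → Player 2 plays c2 (best of 3, 8, 0); Player I gets 0.
- C → Player 2 plays c2 (best of 0, 7, 4); Player I gets 6.
- D → Player 2 plays c1 (best of 4, 1, 1); Player I gets 5.
- E → Player 2 plays c3 (best of 6, 0, 7); Player I gets 0.
Maximizing over 8, 0, 6, 5, 0, Player I chooses A. Subgame-perfect outcome: (A, c2) with payoffs (8, 9).

A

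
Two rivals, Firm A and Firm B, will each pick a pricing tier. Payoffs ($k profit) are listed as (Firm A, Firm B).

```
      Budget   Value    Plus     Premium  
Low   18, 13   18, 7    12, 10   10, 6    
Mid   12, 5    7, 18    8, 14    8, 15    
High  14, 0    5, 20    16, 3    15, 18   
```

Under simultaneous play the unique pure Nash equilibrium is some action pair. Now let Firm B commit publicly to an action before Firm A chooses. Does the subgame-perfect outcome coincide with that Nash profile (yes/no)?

no

Backward induction with Firm B moving first.
- Budget: BR = Low, leader payoff 13.
- Value: BR = Low, leader payoff 7.
- Plus: BR = High, leader payoff 3.
- Premium: BR = High, leader payoff 18.
Firm B's induced payoffs are 13, 7, 3, 18, so Firm B commits to Premium. Subgame-perfect outcome: (High, Premium) with payoffs (15, 18).
Under simultaneous play:
Firm A's best replies: Budget→Low; Value→Low; Plus→High; Premium→High.
Firm B's best replies: Low→Budget; Mid→Value; High→Value.
The unique mutual best reply is (Low, Budget), giving (18, 13).
Sequential outcome (High, Premium) differs from the Nash profile (Low, Budget).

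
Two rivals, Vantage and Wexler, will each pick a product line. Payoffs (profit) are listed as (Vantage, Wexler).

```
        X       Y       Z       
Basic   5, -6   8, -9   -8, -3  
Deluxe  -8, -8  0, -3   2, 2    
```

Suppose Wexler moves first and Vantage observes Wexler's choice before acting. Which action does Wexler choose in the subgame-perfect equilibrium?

Z

Work backward from Vantage's decision.
- X: Vantage compares 5, -8 and picks Basic; Wexler would get -6.
- Y: Vantage compares 8, 0 and picks Basic; Wexler would get -9.
- Z: Vantage compares -8, 2 and picks Deluxe; Wexler would get 2.
Among -6, -9, 2, the best is 2 at Z. Subgame-perfect outcome: (Deluxe, Z) with payoffs (2, 2).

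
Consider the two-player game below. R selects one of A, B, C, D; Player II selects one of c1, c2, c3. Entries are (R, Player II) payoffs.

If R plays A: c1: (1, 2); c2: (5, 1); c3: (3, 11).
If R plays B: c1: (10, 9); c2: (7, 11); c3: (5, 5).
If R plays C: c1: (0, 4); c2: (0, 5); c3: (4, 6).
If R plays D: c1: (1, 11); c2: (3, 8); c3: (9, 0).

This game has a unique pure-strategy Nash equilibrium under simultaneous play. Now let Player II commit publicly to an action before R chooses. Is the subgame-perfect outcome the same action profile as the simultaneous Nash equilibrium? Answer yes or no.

Solve by backward induction (Player II leads).
- c1 → R plays B (best of 1, 10, 0, 1); Player II gets 9.
- c2 → R plays B (best of 5, 7, 0, 3); Player II gets 11.
- c3 → R plays D (best of 3, 5, 4, 9); Player II gets 0.
Player II's induced payoffs are 9, 11, 0, so Player II commits to c2. Subgame-perfect outcome: (B, c2) with payoffs (7, 11).
Now find the simultaneous Nash equilibrium.
R's best replies: c1→B; c2→B; c3→D.
Player II's best replies: A→c3; B→c2; C→c3; D→c1.
The unique mutual best reply is (B, c2), giving (7, 11).
Sequential outcome (B, c2) coincides with the Nash profile (B, c2).

yes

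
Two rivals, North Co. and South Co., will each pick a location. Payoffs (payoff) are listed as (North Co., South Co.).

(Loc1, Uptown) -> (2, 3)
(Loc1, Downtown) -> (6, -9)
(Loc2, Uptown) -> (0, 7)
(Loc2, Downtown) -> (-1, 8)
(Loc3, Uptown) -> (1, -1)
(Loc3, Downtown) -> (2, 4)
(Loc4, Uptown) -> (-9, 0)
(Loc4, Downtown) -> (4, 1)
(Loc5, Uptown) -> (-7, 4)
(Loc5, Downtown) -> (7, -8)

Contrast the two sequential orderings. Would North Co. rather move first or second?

first

If North Co. leads: South Co.'s best replies are Loc1→Uptown, Loc2→Downtown, Loc3→Downtown, Loc4→Downtown, Loc5→Uptown; North Co.'s induced payoffs 2, -1, 2, 4, -7; outcome (Loc4, Downtown), payoffs (4, 1).
If South Co. leads: North Co.'s best replies are Uptown→Loc1, Downtown→Loc5; South Co.'s induced payoffs 3, -8; outcome (Loc1, Uptown), payoffs (2, 3).
North Co. gets 4 moving first and 2 moving second, so North Co. prefers to move first.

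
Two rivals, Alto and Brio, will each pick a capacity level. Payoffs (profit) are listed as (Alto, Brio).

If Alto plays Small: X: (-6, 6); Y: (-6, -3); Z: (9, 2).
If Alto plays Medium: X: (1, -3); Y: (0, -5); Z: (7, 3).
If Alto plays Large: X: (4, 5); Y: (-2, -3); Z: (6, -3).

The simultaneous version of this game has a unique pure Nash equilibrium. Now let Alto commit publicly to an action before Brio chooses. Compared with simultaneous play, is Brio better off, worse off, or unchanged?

Brio best-responds to each possible Alto move:
- Small: BR = X, leader payoff -6.
- Medium: BR = Z, leader payoff 7.
- Large: BR = X, leader payoff 4.
Among -6, 7, 4, the best is 7 at Medium. Subgame-perfect outcome: (Medium, Z) with payoffs (7, 3).
Now find the simultaneous Nash equilibrium.
Alto's best replies: X→Large; Y→Medium; Z→Small.
Brio's best replies: Small→X; Medium→Z; Large→X.
The unique mutual best reply is (Large, X), giving (4, 5).
Brio earns 3 sequentially versus 5 at the Nash outcome: worse off.

worse off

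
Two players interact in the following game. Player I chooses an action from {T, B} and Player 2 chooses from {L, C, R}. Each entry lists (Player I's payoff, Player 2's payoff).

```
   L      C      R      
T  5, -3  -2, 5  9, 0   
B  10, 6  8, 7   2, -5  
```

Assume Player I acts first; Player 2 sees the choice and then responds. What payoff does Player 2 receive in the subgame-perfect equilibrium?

7

Work backward from Player 2's decision.
- T: BR = C, leader payoff -2.
- B: BR = C, leader payoff 8.
Player I's induced payoffs are -2, 8, so Player I commits to B. Subgame-perfect outcome: (B, C) with payoffs (8, 7).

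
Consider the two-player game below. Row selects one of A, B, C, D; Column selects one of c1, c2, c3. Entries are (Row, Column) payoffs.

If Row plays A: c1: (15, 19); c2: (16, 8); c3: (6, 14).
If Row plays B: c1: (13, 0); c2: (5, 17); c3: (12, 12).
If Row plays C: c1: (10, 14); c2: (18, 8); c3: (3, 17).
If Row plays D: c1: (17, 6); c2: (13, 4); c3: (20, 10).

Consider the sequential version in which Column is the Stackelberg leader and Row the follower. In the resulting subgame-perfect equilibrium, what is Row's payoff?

Solve by backward induction (Column leads).
- c1 → Row plays D (best of 15, 13, 10, 17); Column gets 6.
- c2 → Row plays C (best of 16, 5, 18, 13); Column gets 8.
- c3 → Row plays D (best of 6, 12, 3, 20); Column gets 10.
Column's induced payoffs are 6, 8, 10, so Column commits to c3. Subgame-perfect outcome: (D, c3) with payoffs (20, 10).

20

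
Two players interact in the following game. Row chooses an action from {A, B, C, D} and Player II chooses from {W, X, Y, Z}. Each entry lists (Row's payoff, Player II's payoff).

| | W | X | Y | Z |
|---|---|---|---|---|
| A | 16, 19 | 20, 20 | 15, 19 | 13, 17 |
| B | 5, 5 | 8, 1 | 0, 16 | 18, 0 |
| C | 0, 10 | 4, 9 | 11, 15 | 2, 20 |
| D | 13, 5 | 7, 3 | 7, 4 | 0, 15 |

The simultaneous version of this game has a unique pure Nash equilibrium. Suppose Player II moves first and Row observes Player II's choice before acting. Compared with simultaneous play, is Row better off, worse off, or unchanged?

Work backward from Row's decision.
- W: BR = A, leader payoff 19.
- X: BR = A, leader payoff 20.
- Y: BR = A, leader payoff 19.
- Z: BR = B, leader payoff 0.
Maximizing over 19, 20, 19, 0, Player II chooses X. Subgame-perfect outcome: (A, X) with payoffs (20, 20).
Now find the simultaneous Nash equilibrium.
Row's best replies: W→A; X→A; Y→A; Z→B.
Player II's best replies: A→X; B→Y; C→Z; D→Z.
The unique mutual best reply is (A, X), giving (20, 20).
Row earns 20 sequentially versus 20 at the Nash outcome: unchanged.

unchanged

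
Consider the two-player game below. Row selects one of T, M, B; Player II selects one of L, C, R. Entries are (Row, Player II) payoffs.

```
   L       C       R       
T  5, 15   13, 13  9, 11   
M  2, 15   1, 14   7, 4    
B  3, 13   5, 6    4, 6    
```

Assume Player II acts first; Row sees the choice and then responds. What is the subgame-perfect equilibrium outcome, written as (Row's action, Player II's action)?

Row best-responds to each possible Player II move:
- L: Row compares 5, 2, 3 and picks T; Player II would get 15.
- C: Row compares 13, 1, 5 and picks T; Player II would get 13.
- R: Row compares 9, 7, 4 and picks T; Player II would get 11.
Maximizing over 15, 13, 11, Player II chooses L. Subgame-perfect outcome: (T, L) with payoffs (5, 15).

(T, L)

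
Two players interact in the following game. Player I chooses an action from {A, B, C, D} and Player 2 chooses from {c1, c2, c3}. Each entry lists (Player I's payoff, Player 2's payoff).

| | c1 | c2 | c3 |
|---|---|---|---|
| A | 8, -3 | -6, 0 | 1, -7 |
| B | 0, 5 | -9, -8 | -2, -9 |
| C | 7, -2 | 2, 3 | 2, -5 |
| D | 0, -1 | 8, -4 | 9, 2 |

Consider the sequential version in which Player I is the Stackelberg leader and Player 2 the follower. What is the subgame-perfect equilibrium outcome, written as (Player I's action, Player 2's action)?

(D, c3)

Work backward from Player 2's decision.
- A: BR = c2, leader payoff -6.
- B: BR = c1, leader payoff 0.
- C: BR = c2, leader payoff 2.
- D: BR = c3, leader payoff 9.
Maximizing over -6, 0, 2, 9, Player I chooses D. Subgame-perfect outcome: (D, c3) with payoffs (9, 2).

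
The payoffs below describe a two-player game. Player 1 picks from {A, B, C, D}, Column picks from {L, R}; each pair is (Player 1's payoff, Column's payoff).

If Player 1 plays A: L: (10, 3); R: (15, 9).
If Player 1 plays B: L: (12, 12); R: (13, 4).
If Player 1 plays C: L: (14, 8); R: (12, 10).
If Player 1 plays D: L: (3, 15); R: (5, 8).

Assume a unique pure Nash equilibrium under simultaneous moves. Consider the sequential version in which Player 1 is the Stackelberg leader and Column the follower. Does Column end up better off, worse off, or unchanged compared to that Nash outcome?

unchanged

Backward induction with Player 1 moving first.
- A: Column compares 3, 9 and picks R; Player 1 would get 15.
- B: Column compares 12, 4 and picks L; Player 1 would get 12.
- C: Column compares 8, 10 and picks R; Player 1 would get 12.
- D: Column compares 15, 8 and picks L; Player 1 would get 3.
Maximizing over 15, 12, 12, 3, Player 1 chooses A. Subgame-perfect outcome: (A, R) with payoffs (15, 9).
Now find the simultaneous Nash equilibrium.
Player 1's best replies: L→C; R→A.
Column's best replies: A→R; B→L; C→R; D→L.
The unique mutual best reply is (A, R), giving (15, 9).
Column earns 9 sequentially versus 9 at the Nash outcome: unchanged.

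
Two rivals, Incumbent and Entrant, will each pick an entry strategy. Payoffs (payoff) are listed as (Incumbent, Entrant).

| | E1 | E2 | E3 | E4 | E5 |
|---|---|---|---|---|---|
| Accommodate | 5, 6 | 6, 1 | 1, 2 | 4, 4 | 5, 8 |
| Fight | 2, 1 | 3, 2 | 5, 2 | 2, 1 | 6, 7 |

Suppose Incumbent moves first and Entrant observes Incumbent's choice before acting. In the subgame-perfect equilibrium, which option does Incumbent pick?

Entrant best-responds to each possible Incumbent move:
- Accommodate → Entrant plays E5 (best of 6, 1, 2, 4, 8); Incumbent gets 5.
- Fight → Entrant plays E5 (best of 1, 2, 2, 1, 7); Incumbent gets 6.
Maximizing over 5, 6, Incumbent chooses Fight. Subgame-perfect outcome: (Fight, E5) with payoffs (6, 7).

Fight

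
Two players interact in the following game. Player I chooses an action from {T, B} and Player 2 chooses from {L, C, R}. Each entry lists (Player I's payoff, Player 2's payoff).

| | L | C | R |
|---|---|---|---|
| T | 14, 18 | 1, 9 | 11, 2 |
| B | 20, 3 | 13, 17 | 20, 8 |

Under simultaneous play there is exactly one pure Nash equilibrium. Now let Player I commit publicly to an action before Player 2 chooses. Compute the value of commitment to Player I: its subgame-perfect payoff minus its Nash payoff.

Solve by backward induction (Player I leads).
- T → Player 2 plays L (best of 18, 9, 2); Player I gets 14.
- B → Player 2 plays C (best of 3, 17, 8); Player I gets 13.
Among 14, 13, the best is 14 at T. Subgame-perfect outcome: (T, L) with payoffs (14, 18).
Now find the simultaneous Nash equilibrium.
Player I's best replies: L→B; C→B; R→B.
Player 2's best replies: T→L; B→C.
The unique mutual best reply is (B, C), giving (13, 17).
Player I's commitment gain: 14 − 13 = 1.

1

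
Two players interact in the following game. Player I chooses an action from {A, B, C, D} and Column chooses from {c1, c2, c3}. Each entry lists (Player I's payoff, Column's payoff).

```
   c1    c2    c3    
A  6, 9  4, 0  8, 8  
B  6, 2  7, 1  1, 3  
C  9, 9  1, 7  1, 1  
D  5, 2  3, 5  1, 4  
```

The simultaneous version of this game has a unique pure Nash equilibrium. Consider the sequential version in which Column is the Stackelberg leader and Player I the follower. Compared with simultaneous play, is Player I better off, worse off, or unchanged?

Solve by backward induction (Column leads).
- c1: BR = C, leader payoff 9.
- c2: BR = B, leader payoff 1.
- c3: BR = A, leader payoff 8.
Among 9, 1, 8, the best is 9 at c1. Subgame-perfect outcome: (C, c1) with payoffs (9, 9).
Under simultaneous play:
Player I's best replies: c1→C; c2→B; c3→A.
Column's best replies: A→c1; B→c3; C→c1; D→c2.
Only (C, c1) has each player best-responding; Nash payoffs (9, 9).
Player I earns 9 sequentially versus 9 at the Nash outcome: unchanged.

unchanged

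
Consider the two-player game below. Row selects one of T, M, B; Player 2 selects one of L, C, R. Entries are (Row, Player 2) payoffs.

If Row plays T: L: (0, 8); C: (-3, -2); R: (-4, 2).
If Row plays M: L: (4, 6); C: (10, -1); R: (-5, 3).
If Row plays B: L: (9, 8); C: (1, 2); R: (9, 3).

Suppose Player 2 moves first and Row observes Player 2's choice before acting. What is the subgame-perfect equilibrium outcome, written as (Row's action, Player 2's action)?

(B, L)

Backward induction with Player 2 moving first.
- L: Row compares 0, 4, 9 and picks B; Player 2 would get 8.
- C: Row compares -3, 10, 1 and picks M; Player 2 would get -1.
- R: Row compares -4, -5, 9 and picks B; Player 2 would get 3.
Among 8, -1, 3, the best is 8 at L. Subgame-perfect outcome: (B, L) with payoffs (9, 8).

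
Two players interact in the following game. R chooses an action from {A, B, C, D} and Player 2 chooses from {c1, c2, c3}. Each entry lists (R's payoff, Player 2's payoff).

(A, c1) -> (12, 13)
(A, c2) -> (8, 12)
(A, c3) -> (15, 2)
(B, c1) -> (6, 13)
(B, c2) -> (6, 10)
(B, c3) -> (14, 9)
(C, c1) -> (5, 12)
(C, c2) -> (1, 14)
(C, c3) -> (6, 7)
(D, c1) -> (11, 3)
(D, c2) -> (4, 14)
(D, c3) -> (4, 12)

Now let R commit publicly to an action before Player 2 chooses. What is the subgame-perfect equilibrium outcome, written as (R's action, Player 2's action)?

Player 2 best-responds to each possible R move:
- A → Player 2 plays c1 (best of 13, 12, 2); R gets 12.
- B → Player 2 plays c1 (best of 13, 10, 9); R gets 6.
- C → Player 2 plays c2 (best of 12, 14, 7); R gets 1.
- D → Player 2 plays c2 (best of 3, 14, 12); R gets 4.
Maximizing over 12, 6, 1, 4, R chooses A. Subgame-perfect outcome: (A, c1) with payoffs (12, 13).

(A, c1)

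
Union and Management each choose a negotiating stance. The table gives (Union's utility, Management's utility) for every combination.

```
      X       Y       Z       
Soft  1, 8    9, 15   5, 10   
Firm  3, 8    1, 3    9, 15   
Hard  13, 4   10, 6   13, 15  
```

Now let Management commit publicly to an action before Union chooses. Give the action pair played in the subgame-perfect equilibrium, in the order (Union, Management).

Backward induction with Management moving first.
- X: Union compares 1, 3, 13 and picks Hard; Management would get 4.
- Y: Union compares 9, 1, 10 and picks Hard; Management would get 6.
- Z: Union compares 5, 9, 13 and picks Hard; Management would get 15.
Among 4, 6, 15, the best is 15 at Z. Subgame-perfect outcome: (Hard, Z) with payoffs (13, 15).

(Hard, Z)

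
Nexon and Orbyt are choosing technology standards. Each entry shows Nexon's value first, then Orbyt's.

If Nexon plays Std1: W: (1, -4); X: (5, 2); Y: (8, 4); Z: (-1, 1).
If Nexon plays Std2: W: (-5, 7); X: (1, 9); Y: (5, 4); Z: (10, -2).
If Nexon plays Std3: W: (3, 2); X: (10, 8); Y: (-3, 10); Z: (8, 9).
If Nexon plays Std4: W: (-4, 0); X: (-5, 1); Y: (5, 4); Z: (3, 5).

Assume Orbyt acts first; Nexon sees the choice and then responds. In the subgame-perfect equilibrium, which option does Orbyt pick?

Nexon best-responds to each possible Orbyt move:
- W: Nexon compares 1, -5, 3, -4 and picks Std3; Orbyt would get 2.
- X: Nexon compares 5, 1, 10, -5 and picks Std3; Orbyt would get 8.
- Y: Nexon compares 8, 5, -3, 5 and picks Std1; Orbyt would get 4.
- Z: Nexon compares -1, 10, 8, 3 and picks Std2; Orbyt would get -2.
Among 2, 8, 4, -2, the best is 8 at X. Subgame-perfect outcome: (Std3, X) with payoffs (10, 8).

X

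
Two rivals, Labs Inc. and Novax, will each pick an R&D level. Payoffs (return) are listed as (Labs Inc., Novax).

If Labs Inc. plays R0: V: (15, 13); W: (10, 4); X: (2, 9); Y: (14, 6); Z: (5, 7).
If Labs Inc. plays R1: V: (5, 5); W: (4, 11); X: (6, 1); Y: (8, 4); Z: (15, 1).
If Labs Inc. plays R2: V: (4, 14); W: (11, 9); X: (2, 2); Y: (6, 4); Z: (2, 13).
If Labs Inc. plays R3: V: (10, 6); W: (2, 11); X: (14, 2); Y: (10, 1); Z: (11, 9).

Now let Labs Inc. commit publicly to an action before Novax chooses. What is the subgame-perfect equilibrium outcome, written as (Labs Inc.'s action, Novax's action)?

Solve by backward induction (Labs Inc. leads).
- R0: BR = V, leader payoff 15.
- R1: BR = W, leader payoff 4.
- R2: BR = V, leader payoff 4.
- R3: BR = W, leader payoff 2.
Maximizing over 15, 4, 4, 2, Labs Inc. chooses R0. Subgame-perfect outcome: (R0, V) with payoffs (15, 13).

(R0, V)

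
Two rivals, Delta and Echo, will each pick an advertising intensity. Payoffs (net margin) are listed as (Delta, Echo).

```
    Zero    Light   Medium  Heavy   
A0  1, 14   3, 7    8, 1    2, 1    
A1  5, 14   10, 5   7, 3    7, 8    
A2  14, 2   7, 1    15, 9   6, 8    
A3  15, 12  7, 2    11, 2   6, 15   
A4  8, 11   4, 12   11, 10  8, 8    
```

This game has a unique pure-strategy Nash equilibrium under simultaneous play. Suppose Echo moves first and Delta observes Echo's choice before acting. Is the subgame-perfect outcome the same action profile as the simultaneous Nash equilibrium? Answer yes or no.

Backward induction with Echo moving first.
- Zero: Delta compares 1, 5, 14, 15, 8 and picks A3; Echo would get 12.
- Light: Delta compares 3, 10, 7, 7, 4 and picks A1; Echo would get 5.
- Medium: Delta compares 8, 7, 15, 11, 11 and picks A2; Echo would get 9.
- Heavy: Delta compares 2, 7, 6, 6, 8 and picks A4; Echo would get 8.
Maximizing over 12, 5, 9, 8, Echo chooses Zero. Subgame-perfect outcome: (A3, Zero) with payoffs (15, 12).
For the simultaneous game, intersect best replies.
Delta's best replies: Zero→A3; Light→A1; Medium→A2; Heavy→A4.
Echo's best replies: A0→Zero; A1→Zero; A2→Medium; A3→Heavy; A4→Light.
The unique mutual best reply is (A2, Medium), giving (15, 9).
Sequential outcome (A3, Zero) differs from the Nash profile (A2, Medium).

no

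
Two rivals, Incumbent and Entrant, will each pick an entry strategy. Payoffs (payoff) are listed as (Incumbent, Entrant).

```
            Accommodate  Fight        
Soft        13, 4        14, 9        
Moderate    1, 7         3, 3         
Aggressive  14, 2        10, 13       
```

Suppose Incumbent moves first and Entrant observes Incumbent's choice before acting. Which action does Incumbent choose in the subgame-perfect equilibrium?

Soft

Backward induction with Incumbent moving first.
- Soft: Entrant compares 4, 9 and picks Fight; Incumbent would get 14.
- Moderate: Entrant compares 7, 3 and picks Accommodate; Incumbent would get 1.
- Aggressive: Entrant compares 2, 13 and picks Fight; Incumbent would get 10.
Incumbent's induced payoffs are 14, 1, 10, so Incumbent commits to Soft. Subgame-perfect outcome: (Soft, Fight) with payoffs (14, 9).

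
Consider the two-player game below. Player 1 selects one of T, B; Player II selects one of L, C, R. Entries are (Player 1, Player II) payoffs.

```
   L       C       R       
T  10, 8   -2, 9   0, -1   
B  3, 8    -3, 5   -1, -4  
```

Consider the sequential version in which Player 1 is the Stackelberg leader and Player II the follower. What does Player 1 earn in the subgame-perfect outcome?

Backward induction with Player 1 moving first.
- T: BR = C, leader payoff -2.
- B: BR = L, leader payoff 3.
Maximizing over -2, 3, Player 1 chooses B. Subgame-perfect outcome: (B, L) with payoffs (3, 8).

3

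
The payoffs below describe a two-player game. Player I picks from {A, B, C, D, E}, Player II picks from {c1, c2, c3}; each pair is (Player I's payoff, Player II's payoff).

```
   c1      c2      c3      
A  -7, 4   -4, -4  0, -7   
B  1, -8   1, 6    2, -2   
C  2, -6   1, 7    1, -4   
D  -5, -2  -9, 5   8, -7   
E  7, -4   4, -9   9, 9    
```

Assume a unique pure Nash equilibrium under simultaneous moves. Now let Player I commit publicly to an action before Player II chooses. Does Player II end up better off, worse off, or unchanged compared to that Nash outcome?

Player II best-responds to each possible Player I move:
- A → Player II plays c1 (best of 4, -4, -7); Player I gets -7.
- B → Player II plays c2 (best of -8, 6, -2); Player I gets 1.
- C → Player II plays c2 (best of -6, 7, -4); Player I gets 1.
- D → Player II plays c2 (best of -2, 5, -7); Player I gets -9.
- E → Player II plays c3 (best of -4, -9, 9); Player I gets 9.
Among -7, 1, 1, -9, 9, the best is 9 at E. Subgame-perfect outcome: (E, c3) with payoffs (9, 9).
For the simultaneous game, intersect best replies.
Player I's best replies: c1→E; c2→E; c3→E.
Player II's best replies: A→c1; B→c2; C→c2; D→c2; E→c3.
The unique mutual best reply is (E, c3), giving (9, 9).
Player II earns 9 sequentially versus 9 at the Nash outcome: unchanged.

unchanged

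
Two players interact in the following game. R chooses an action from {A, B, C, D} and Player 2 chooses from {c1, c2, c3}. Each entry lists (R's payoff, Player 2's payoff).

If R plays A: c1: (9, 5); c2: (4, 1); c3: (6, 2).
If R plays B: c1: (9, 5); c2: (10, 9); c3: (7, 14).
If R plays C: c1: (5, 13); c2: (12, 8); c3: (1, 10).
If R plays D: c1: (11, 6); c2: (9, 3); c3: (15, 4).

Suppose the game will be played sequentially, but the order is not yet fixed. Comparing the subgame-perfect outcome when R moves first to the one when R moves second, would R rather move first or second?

If R leads: Player 2's best replies are A→c1, B→c3, C→c1, D→c1; R's induced payoffs 9, 7, 5, 11; outcome (D, c1), payoffs (11, 6).
If Player 2 leads: R's best replies are c1→D, c2→C, c3→D; Player 2's induced payoffs 6, 8, 4; outcome (C, c2), payoffs (12, 8).
R gets 11 moving first and 12 moving second, so R prefers to move second.

second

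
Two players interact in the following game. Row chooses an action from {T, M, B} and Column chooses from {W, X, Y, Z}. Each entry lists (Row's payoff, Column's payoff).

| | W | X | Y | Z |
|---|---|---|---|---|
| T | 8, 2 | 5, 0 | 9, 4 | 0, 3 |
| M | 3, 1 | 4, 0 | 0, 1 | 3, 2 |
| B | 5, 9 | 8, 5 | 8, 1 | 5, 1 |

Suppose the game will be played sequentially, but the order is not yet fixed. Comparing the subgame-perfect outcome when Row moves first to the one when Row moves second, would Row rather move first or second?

If Row leads: Column's best replies are T→Y, M→Z, B→W; Row's induced payoffs 9, 3, 5; outcome (T, Y), payoffs (9, 4).
If Column leads: Row's best replies are W→T, X→B, Y→T, Z→B; Column's induced payoffs 2, 5, 4, 1; outcome (B, X), payoffs (8, 5).
Row gets 9 moving first and 8 moving second, so Row prefers to move first.

first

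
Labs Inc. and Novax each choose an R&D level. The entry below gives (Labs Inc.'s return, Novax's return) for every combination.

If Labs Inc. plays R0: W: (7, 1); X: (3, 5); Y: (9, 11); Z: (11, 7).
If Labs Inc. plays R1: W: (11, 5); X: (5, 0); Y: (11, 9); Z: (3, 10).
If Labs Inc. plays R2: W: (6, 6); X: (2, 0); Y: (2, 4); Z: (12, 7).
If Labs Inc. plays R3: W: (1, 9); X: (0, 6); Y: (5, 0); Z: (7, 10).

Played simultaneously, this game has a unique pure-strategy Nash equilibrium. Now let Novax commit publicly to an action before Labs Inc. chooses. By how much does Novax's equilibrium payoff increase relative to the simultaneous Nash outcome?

2

Labs Inc. best-responds to each possible Novax move:
- W → Labs Inc. plays R1 (best of 7, 11, 6, 1); Novax gets 5.
- X → Labs Inc. plays R1 (best of 3, 5, 2, 0); Novax gets 0.
- Y → Labs Inc. plays R1 (best of 9, 11, 2, 5); Novax gets 9.
- Z → Labs Inc. plays R2 (best of 11, 3, 12, 7); Novax gets 7.
Among 5, 0, 9, 7, the best is 9 at Y. Subgame-perfect outcome: (R1, Y) with payoffs (11, 9).
Now find the simultaneous Nash equilibrium.
Labs Inc.'s best replies: W→R1; X→R1; Y→R1; Z→R2.
Novax's best replies: R0→Y; R1→Z; R2→Z; R3→Z.
The unique mutual best reply is (R2, Z), giving (12, 7).
Novax's commitment gain: 9 − 7 = 2.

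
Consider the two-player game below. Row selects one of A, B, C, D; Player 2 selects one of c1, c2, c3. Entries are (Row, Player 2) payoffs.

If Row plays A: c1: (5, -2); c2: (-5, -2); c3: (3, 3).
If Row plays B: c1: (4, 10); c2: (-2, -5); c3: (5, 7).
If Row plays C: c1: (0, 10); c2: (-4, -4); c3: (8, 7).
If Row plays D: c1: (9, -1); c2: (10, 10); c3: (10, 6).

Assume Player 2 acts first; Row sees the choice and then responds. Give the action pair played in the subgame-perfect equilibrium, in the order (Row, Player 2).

Row best-responds to each possible Player 2 move:
- c1: Row compares 5, 4, 0, 9 and picks D; Player 2 would get -1.
- c2: Row compares -5, -2, -4, 10 and picks D; Player 2 would get 10.
- c3: Row compares 3, 5, 8, 10 and picks D; Player 2 would get 6.
Maximizing over -1, 10, 6, Player 2 chooses c2. Subgame-perfect outcome: (D, c2) with payoffs (10, 10).

(D, c2)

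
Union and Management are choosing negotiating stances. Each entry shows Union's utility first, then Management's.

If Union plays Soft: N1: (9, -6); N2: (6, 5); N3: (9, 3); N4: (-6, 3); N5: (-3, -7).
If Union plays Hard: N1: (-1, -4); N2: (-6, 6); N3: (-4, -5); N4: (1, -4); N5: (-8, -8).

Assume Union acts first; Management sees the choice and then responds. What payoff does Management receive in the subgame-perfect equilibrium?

5

Management best-responds to each possible Union move:
- Soft: Management compares -6, 5, 3, 3, -7 and picks N2; Union would get 6.
- Hard: Management compares -4, 6, -5, -4, -8 and picks N2; Union would get -6.
Union's induced payoffs are 6, -6, so Union commits to Soft. Subgame-perfect outcome: (Soft, N2) with payoffs (6, 5).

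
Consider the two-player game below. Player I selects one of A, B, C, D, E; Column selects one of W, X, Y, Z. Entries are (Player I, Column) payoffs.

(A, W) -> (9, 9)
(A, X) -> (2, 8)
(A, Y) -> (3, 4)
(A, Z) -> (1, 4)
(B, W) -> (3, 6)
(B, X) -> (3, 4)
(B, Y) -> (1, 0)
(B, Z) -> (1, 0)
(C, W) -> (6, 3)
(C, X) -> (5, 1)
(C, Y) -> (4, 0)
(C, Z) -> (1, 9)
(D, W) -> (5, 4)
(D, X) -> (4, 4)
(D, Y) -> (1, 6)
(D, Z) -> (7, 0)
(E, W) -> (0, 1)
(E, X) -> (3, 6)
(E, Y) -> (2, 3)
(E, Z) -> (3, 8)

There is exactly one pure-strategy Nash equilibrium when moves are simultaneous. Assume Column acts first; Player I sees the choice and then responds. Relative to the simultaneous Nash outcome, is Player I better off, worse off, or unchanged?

unchanged

Backward induction with Column moving first.
- W → Player I plays A (best of 9, 3, 6, 5, 0); Column gets 9.
- X → Player I plays C (best of 2, 3, 5, 4, 3); Column gets 1.
- Y → Player I plays C (best of 3, 1, 4, 1, 2); Column gets 0.
- Z → Player I plays D (best of 1, 1, 1, 7, 3); Column gets 0.
Column's induced payoffs are 9, 1, 0, 0, so Column commits to W. Subgame-perfect outcome: (A, W) with payoffs (9, 9).
Under simultaneous play:
Player I's best replies: W→A; X→C; Y→C; Z→D.
Column's best replies: A→W; B→W; C→Z; D→Y; E→Z.
Only (A, W) has each player best-responding; Nash payoffs (9, 9).
Player I earns 9 sequentially versus 9 at the Nash outcome: unchanged.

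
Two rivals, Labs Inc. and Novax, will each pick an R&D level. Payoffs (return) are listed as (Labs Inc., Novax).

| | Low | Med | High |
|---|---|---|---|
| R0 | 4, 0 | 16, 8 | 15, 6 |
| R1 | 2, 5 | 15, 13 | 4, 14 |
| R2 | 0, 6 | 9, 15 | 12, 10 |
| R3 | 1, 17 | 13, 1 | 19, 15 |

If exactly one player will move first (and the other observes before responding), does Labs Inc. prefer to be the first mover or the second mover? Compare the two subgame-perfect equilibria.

If Labs Inc. leads: Novax's best replies are R0→Med, R1→High, R2→Med, R3→Low; Labs Inc.'s induced payoffs 16, 4, 9, 1; outcome (R0, Med), payoffs (16, 8).
If Novax leads: Labs Inc.'s best replies are Low→R0, Med→R0, High→R3; Novax's induced payoffs 0, 8, 15; outcome (R3, High), payoffs (19, 15).
Labs Inc. gets 16 moving first and 19 moving second, so Labs Inc. prefers to move second.

second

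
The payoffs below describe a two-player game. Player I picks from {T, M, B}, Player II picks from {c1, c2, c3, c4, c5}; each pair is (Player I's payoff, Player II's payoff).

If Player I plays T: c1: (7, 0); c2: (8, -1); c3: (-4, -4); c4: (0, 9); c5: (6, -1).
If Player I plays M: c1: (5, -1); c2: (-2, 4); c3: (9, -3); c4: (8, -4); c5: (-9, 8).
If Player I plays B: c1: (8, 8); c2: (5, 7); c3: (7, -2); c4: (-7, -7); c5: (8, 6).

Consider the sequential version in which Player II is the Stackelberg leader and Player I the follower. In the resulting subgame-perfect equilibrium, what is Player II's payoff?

8

Backward induction with Player II moving first.
- c1 → Player I plays B (best of 7, 5, 8); Player II gets 8.
- c2 → Player I plays T (best of 8, -2, 5); Player II gets -1.
- c3 → Player I plays M (best of -4, 9, 7); Player II gets -3.
- c4 → Player I plays M (best of 0, 8, -7); Player II gets -4.
- c5 → Player I plays B (best of 6, -9, 8); Player II gets 6.
Player II's induced payoffs are 8, -1, -3, -4, 6, so Player II commits to c1. Subgame-perfect outcome: (B, c1) with payoffs (8, 8).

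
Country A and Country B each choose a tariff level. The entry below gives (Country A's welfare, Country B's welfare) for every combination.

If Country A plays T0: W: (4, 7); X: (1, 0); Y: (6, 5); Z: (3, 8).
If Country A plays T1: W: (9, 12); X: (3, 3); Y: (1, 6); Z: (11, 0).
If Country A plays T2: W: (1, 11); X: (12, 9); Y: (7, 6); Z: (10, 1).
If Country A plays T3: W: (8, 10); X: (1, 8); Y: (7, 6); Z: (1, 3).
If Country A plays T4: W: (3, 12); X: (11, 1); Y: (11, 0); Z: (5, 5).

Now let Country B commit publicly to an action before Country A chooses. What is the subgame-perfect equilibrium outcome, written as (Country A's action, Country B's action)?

Backward induction with Country B moving first.
- W → Country A plays T1 (best of 4, 9, 1, 8, 3); Country B gets 12.
- X → Country A plays T2 (best of 1, 3, 12, 1, 11); Country B gets 9.
- Y → Country A plays T4 (best of 6, 1, 7, 7, 11); Country B gets 0.
- Z → Country A plays T1 (best of 3, 11, 10, 1, 5); Country B gets 0.
Country B's induced payoffs are 12, 9, 0, 0, so Country B commits to W. Subgame-perfect outcome: (T1, W) with payoffs (9, 12).

(T1, W)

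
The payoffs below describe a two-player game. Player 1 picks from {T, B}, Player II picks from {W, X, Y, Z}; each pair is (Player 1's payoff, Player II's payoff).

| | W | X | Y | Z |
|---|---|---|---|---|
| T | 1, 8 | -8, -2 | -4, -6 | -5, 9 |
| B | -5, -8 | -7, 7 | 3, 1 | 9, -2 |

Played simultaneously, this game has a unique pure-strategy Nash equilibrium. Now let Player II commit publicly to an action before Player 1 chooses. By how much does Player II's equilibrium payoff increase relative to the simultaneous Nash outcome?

Solve by backward induction (Player II leads).
- W: BR = T, leader payoff 8.
- X: BR = B, leader payoff 7.
- Y: BR = B, leader payoff 1.
- Z: BR = B, leader payoff -2.
Among 8, 7, 1, -2, the best is 8 at W. Subgame-perfect outcome: (T, W) with payoffs (1, 8).
For the simultaneous game, intersect best replies.
Player 1's best replies: W→T; X→B; Y→B; Z→B.
Player II's best replies: T→Z; B→X.
The unique mutual best reply is (B, X), giving (-7, 7).
Player II's commitment gain: 8 − 7 = 1.

1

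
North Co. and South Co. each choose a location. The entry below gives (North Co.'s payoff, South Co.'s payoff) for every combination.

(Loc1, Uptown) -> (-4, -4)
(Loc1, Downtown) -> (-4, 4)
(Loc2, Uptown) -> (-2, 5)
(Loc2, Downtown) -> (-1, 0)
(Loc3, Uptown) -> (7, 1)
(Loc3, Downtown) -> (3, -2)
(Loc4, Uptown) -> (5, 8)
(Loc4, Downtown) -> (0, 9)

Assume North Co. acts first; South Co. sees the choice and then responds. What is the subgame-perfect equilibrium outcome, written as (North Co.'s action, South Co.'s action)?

(Loc3, Uptown)

Work backward from South Co.'s decision.
- Loc1: South Co. compares -4, 4 and picks Downtown; North Co. would get -4.
- Loc2: South Co. compares 5, 0 and picks Uptown; North Co. would get -2.
- Loc3: South Co. compares 1, -2 and picks Uptown; North Co. would get 7.
- Loc4: South Co. compares 8, 9 and picks Downtown; North Co. would get 0.
Maximizing over -4, -2, 7, 0, North Co. chooses Loc3. Subgame-perfect outcome: (Loc3, Uptown) with payoffs (7, 1).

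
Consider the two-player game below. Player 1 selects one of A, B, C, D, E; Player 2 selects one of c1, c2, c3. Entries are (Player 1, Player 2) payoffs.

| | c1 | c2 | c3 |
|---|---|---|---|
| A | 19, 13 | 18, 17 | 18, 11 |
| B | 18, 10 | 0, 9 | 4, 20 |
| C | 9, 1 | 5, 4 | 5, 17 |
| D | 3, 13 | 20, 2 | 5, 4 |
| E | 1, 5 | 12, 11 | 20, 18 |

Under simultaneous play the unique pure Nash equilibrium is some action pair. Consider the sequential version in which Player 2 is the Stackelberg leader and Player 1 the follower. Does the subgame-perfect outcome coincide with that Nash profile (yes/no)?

Player 1 best-responds to each possible Player 2 move:
- c1 → Player 1 plays A (best of 19, 18, 9, 3, 1); Player 2 gets 13.
- c2 → Player 1 plays D (best of 18, 0, 5, 20, 12); Player 2 gets 2.
- c3 → Player 1 plays E (best of 18, 4, 5, 5, 20); Player 2 gets 18.
Among 13, 2, 18, the best is 18 at c3. Subgame-perfect outcome: (E, c3) with payoffs (20, 18).
Now find the simultaneous Nash equilibrium.
Player 1's best replies: c1→A; c2→D; c3→E.
Player 2's best replies: A→c2; B→c3; C→c3; D→c1; E→c3.
The unique mutual best reply is (E, c3), giving (20, 18).
Sequential outcome (E, c3) coincides with the Nash profile (E, c3).

yes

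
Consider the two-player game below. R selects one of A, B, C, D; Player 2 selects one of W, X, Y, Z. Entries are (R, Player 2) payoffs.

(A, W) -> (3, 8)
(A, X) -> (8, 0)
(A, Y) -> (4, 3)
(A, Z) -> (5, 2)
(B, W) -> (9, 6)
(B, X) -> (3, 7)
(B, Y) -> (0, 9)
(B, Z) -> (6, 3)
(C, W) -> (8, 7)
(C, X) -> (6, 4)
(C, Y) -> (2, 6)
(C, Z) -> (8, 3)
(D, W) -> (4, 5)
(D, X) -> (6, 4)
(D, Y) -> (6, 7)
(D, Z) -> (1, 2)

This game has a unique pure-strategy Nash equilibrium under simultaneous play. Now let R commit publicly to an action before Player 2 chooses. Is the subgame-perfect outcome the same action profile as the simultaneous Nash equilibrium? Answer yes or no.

no

Player 2 best-responds to each possible R move:
- A: BR = W, leader payoff 3.
- B: BR = Y, leader payoff 0.
- C: BR = W, leader payoff 8.
- D: BR = Y, leader payoff 6.
Among 3, 0, 8, 6, the best is 8 at C. Subgame-perfect outcome: (C, W) with payoffs (8, 7).
Under simultaneous play:
R's best replies: W→B; X→A; Y→D; Z→C.
Player 2's best replies: A→W; B→Y; C→W; D→Y.
Only (D, Y) has each player best-responding; Nash payoffs (6, 7).
Sequential outcome (C, W) differs from the Nash profile (D, Y).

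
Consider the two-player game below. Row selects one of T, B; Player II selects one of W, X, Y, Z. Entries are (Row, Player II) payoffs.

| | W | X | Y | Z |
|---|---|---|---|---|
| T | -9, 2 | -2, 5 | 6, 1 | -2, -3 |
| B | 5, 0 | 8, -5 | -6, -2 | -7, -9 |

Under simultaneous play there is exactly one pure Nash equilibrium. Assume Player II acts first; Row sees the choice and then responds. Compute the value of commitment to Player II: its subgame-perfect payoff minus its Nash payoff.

1

Work backward from Row's decision.
- W: Row compares -9, 5 and picks B; Player II would get 0.
- X: Row compares -2, 8 and picks B; Player II would get -5.
- Y: Row compares 6, -6 and picks T; Player II would get 1.
- Z: Row compares -2, -7 and picks T; Player II would get -3.
Among 0, -5, 1, -3, the best is 1 at Y. Subgame-perfect outcome: (T, Y) with payoffs (6, 1).
For the simultaneous game, intersect best replies.
Row's best replies: W→B; X→B; Y→T; Z→T.
Player II's best replies: T→X; B→W.
The unique mutual best reply is (B, W), giving (5, 0).
Player II's commitment gain: 1 − 0 = 1.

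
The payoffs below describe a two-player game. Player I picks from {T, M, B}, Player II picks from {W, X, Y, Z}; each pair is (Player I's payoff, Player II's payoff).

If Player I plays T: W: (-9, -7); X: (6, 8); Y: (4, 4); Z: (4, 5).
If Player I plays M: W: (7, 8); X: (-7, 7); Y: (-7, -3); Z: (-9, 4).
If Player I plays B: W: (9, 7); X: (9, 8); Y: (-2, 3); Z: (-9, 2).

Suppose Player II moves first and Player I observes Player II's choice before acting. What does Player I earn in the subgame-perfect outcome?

9

Work backward from Player I's decision.
- W: BR = B, leader payoff 7.
- X: BR = B, leader payoff 8.
- Y: BR = T, leader payoff 4.
- Z: BR = T, leader payoff 5.
Player II's induced payoffs are 7, 8, 4, 5, so Player II commits to X. Subgame-perfect outcome: (B, X) with payoffs (9, 8).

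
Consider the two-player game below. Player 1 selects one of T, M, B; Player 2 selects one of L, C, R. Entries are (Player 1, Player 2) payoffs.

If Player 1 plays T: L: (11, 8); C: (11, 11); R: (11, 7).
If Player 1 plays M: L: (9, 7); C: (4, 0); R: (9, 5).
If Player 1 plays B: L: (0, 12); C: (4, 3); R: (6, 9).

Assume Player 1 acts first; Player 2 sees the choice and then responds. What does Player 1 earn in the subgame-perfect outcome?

11

Backward induction with Player 1 moving first.
- T → Player 2 plays C (best of 8, 11, 7); Player 1 gets 11.
- M → Player 2 plays L (best of 7, 0, 5); Player 1 gets 9.
- B → Player 2 plays L (best of 12, 3, 9); Player 1 gets 0.
Player 1's induced payoffs are 11, 9, 0, so Player 1 commits to T. Subgame-perfect outcome: (T, C) with payoffs (11, 11).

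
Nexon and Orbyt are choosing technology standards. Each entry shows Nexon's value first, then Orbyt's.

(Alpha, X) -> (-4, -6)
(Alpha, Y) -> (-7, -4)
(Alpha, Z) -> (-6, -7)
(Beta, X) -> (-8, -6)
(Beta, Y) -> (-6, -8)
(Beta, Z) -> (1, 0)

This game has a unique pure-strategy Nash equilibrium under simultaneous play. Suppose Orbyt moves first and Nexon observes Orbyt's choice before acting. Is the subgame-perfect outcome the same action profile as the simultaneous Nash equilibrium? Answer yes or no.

Nexon best-responds to each possible Orbyt move:
- X: BR = Alpha, leader payoff -6.
- Y: BR = Beta, leader payoff -8.
- Z: BR = Beta, leader payoff 0.
Maximizing over -6, -8, 0, Orbyt chooses Z. Subgame-perfect outcome: (Beta, Z) with payoffs (1, 0).
Under simultaneous play:
Nexon's best replies: X→Alpha; Y→Beta; Z→Beta.
Orbyt's best replies: Alpha→Y; Beta→Z.
The unique mutual best reply is (Beta, Z), giving (1, 0).
Sequential outcome (Beta, Z) coincides with the Nash profile (Beta, Z).

yes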